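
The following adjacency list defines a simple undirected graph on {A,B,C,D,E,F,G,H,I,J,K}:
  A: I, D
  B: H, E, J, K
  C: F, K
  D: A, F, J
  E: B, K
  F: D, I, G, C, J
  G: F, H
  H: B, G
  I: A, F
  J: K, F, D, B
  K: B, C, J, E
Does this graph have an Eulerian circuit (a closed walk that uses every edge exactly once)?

No

Degrees: A:2, B:4, C:2, D:3, E:2, F:5, G:2, H:2, I:2, J:4, K:4
D, F have odd degree; an Eulerian circuit needs every degree to be even, so none exists.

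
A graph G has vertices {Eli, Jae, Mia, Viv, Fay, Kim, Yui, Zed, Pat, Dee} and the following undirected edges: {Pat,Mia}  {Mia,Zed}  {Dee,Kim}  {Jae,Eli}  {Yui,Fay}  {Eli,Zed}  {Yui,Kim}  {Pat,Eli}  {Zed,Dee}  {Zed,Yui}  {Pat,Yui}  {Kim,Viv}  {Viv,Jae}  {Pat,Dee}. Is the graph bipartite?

Yes

Color {Jae, Fay, Kim, Zed, Pat} black and {Eli, Mia, Viv, Yui, Dee} white. No edge joins two same-colored vertices, so the graph is bipartite.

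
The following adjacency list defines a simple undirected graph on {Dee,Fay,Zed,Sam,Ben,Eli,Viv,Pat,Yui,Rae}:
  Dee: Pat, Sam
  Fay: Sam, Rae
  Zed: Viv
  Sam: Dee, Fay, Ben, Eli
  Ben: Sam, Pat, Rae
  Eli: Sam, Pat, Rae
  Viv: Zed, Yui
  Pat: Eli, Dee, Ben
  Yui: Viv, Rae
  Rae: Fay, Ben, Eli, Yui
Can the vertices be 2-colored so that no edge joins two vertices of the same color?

Yes

A valid 2-coloring puts {Sam, Viv, Pat, Rae} on one side and {Dee, Fay, Zed, Ben, Eli, Yui} on the other; every edge crosses between the two sides.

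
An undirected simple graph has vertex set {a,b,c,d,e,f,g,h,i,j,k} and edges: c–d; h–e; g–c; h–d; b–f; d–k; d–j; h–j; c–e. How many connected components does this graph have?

4

Component: {a}
Component: {i}
Component: {b, f}
Component: {c, d, e, g, h, j, k}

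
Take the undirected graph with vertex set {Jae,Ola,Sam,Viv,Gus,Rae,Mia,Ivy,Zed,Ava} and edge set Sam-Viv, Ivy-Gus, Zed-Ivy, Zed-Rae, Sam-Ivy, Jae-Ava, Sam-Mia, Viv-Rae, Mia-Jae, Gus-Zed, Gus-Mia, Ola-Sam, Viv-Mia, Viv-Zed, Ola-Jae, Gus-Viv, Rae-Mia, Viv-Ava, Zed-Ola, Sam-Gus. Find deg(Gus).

Neighbors of Gus: Sam, Viv, Mia, Ivy, Zed.

5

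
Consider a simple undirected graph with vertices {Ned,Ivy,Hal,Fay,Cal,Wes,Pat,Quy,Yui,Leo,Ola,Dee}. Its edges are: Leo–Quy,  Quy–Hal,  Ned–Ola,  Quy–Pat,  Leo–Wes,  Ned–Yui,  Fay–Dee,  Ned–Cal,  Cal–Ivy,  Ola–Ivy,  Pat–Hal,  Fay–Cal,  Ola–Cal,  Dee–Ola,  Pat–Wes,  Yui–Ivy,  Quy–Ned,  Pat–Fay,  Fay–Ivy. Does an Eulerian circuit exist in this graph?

Degrees: Ned:4, Ivy:4, Hal:2, Fay:4, Cal:4, Wes:2, Pat:4, Quy:4, Yui:2, Leo:2, Ola:4, Dee:2
All degrees are even and the non-isolated vertices are connected — an Eulerian circuit exists.

Yes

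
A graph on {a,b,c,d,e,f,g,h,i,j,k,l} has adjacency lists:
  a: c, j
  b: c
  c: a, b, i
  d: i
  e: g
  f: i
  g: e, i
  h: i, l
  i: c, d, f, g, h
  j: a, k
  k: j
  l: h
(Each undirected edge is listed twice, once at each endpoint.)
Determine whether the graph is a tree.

Yes

The graph has 12 vertices and 11 edges.
Connected and |E| = |V| - 1, which characterizes a tree.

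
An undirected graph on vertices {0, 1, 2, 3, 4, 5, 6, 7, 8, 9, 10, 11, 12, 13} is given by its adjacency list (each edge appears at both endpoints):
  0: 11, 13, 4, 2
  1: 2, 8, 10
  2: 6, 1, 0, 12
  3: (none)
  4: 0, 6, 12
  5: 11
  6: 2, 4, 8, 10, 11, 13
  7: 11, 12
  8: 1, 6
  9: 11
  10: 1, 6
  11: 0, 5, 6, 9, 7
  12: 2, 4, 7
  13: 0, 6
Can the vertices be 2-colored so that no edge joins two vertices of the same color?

The cycle 11-7-12-4-6-11 has length 5, which is odd, so the graph is not bipartite.

No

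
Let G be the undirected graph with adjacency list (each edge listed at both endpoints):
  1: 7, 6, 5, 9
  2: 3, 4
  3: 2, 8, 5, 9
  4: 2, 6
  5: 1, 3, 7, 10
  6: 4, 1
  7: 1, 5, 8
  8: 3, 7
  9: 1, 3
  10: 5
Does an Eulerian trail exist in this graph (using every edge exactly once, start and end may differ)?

Degrees: 1:4, 2:2, 3:4, 4:2, 5:4, 6:2, 7:3, 8:2, 9:2, 10:1
Odd-degree vertices: 7, 10 (2 total).
The non-isolated vertices are connected and exactly 2 have odd degree, so an Eulerian trail exists (from 7 to 10).

Yes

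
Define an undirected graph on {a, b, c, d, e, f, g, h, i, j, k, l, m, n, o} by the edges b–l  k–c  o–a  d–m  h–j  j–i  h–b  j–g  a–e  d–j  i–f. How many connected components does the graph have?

4

Component: {n}
Component: {c, k}
Component: {a, e, o}
Component: {b, d, f, g, h, i, j, l, m}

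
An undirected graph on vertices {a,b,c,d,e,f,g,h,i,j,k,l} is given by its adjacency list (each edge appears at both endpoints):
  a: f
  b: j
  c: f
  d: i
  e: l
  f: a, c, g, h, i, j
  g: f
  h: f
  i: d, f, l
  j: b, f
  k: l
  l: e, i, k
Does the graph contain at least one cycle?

No

The graph has 12 vertices, 11 edges, and 1 connected component.
Since 11 = 12 - 1, the graph is a forest and contains no cycle.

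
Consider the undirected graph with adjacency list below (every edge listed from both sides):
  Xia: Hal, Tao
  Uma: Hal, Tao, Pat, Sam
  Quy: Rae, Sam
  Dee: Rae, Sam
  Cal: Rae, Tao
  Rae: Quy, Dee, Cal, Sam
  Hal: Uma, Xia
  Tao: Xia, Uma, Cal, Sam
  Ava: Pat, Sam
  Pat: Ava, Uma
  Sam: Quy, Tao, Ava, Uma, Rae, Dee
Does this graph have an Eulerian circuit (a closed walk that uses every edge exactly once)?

Yes

Degrees: Xia:2, Uma:4, Quy:2, Dee:2, Cal:2, Rae:4, Hal:2, Tao:4, Ava:2, Pat:2, Sam:6
Every vertex has even degree and the edges form a single connected piece, so an Eulerian circuit exists.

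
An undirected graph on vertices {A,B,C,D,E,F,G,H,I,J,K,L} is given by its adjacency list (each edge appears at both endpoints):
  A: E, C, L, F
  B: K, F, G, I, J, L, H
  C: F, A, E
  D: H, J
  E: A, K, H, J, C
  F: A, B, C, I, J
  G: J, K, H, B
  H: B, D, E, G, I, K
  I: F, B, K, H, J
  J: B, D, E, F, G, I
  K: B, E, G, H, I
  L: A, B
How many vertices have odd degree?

Degrees: A:4, B:7, C:3, D:2, E:5, F:5, G:4, H:6, I:5, J:6, K:5, L:2
Odd-degree vertices: B, C, E, F, I, K.

6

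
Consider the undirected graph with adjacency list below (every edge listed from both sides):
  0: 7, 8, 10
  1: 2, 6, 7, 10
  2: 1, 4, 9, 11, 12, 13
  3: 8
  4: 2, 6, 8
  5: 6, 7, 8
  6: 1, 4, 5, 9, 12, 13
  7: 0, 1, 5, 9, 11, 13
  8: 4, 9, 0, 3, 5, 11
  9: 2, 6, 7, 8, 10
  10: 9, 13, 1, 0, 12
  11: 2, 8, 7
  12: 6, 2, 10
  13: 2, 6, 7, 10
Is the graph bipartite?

Yes

Color {2, 6, 7, 8, 10} black and {0, 1, 3, 4, 5, 9, 11, 12, 13} white. No edge joins two same-colored vertices, so the graph is bipartite.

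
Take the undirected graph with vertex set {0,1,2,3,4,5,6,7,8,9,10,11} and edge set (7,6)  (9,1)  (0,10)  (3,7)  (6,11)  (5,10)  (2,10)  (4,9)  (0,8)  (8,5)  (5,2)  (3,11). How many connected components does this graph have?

Component: {1, 4, 9}
Component: {3, 6, 7, 11}
Component: {0, 2, 5, 8, 10}

3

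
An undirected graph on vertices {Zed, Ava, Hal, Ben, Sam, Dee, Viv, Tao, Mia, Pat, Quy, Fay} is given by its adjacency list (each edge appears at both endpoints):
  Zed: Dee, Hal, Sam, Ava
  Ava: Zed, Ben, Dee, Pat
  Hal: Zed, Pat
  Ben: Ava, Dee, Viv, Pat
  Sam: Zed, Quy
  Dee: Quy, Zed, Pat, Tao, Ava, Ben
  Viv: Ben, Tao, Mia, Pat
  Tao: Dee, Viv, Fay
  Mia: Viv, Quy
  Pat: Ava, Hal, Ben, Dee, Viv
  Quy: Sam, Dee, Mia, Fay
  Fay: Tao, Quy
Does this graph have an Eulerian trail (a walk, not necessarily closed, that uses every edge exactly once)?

Yes

Degrees: Zed:4, Ava:4, Hal:2, Ben:4, Sam:2, Dee:6, Viv:4, Tao:3, Mia:2, Pat:5, Quy:4, Fay:2
Odd-degree vertices: Tao, Pat (2 total).
The non-isolated vertices are connected and exactly 2 have odd degree, so an Eulerian trail exists (from Tao to Pat).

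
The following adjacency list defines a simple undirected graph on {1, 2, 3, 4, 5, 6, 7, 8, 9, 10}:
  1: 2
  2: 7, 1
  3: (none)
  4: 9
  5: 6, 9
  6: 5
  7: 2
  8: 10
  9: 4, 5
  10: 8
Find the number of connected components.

4

Component: {3}
Component: {8, 10}
Component: {1, 2, 7}
Component: {4, 5, 6, 9}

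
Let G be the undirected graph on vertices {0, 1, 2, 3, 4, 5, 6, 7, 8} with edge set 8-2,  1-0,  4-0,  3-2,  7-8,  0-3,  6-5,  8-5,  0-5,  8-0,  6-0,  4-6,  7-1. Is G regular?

Degrees: 0:6, 1:2, 2:2, 3:2, 4:2, 5:3, 6:3, 7:2, 8:4
Vertex 1 has degree 2 while 0 has degree 6, so the graph is not regular.

No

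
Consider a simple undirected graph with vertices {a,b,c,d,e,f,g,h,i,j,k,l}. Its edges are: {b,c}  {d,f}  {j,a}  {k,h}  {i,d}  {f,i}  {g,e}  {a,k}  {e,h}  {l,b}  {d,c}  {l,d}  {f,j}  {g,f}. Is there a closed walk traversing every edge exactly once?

Degrees: a:2, b:2, c:2, d:4, e:2, f:4, g:2, h:2, i:2, j:2, k:2, l:2
Every vertex has even degree and the edges form a single connected piece, so an Eulerian circuit exists.

Yes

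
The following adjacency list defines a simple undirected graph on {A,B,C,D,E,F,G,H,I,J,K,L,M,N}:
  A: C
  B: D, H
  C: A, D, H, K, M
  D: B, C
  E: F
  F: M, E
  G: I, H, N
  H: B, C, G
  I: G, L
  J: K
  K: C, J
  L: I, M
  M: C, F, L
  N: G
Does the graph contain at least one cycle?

|V| = 14, |E| = 15, number of components = 1.
One cycle is C-M-L-I-G-H-B-D-C.

Yes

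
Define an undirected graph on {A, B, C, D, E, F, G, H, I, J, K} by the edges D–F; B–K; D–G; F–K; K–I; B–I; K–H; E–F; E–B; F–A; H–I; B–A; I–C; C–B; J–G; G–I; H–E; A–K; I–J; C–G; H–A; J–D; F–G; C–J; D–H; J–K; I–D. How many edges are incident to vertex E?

3

Neighbors of E: B, F, H.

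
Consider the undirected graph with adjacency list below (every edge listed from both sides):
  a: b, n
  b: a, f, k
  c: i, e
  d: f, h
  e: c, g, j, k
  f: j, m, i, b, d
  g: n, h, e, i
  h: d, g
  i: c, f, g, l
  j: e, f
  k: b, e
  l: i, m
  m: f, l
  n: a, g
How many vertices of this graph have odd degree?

Degrees: a:2, b:3, c:2, d:2, e:4, f:5, g:4, h:2, i:4, j:2, k:2, l:2, m:2, n:2
Odd-degree vertices: b, f.

2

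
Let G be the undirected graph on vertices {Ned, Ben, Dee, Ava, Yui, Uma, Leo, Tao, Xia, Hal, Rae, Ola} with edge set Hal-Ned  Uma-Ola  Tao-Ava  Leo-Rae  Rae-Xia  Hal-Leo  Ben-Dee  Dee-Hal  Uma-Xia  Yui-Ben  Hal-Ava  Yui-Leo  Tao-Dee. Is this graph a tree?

The graph has 12 vertices and 13 edges.
Connected but with 13 > 11 edges, so it has a cycle and is not a tree.

No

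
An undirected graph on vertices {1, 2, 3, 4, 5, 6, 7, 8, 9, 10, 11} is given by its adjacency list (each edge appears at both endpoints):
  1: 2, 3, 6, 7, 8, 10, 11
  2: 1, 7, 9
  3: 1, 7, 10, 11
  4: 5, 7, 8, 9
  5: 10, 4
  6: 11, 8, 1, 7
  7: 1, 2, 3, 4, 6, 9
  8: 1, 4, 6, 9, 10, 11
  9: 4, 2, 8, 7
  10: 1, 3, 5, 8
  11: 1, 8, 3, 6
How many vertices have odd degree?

Degrees: 1:7, 2:3, 3:4, 4:4, 5:2, 6:4, 7:6, 8:6, 9:4, 10:4, 11:4
Odd-degree vertices: 1, 2.

2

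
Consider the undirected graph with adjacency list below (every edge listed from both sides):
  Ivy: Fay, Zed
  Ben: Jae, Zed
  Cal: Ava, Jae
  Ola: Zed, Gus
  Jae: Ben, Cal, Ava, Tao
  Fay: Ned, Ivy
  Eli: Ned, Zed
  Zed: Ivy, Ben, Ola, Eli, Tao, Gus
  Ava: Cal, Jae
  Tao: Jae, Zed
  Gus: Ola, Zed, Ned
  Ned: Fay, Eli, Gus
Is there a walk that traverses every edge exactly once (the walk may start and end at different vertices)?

Degrees: Ivy:2, Ben:2, Cal:2, Ola:2, Jae:4, Fay:2, Eli:2, Zed:6, Ava:2, Tao:2, Gus:3, Ned:3
Odd-degree vertices: Gus, Ned (2 total).
The non-isolated vertices are connected and exactly 2 have odd degree, so an Eulerian trail exists (from Gus to Ned).

Yes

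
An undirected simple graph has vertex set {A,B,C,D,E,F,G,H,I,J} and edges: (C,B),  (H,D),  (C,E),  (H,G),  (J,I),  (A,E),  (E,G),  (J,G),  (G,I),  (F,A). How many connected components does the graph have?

Component: {A, B, C, D, E, F, G, H, I, J}

1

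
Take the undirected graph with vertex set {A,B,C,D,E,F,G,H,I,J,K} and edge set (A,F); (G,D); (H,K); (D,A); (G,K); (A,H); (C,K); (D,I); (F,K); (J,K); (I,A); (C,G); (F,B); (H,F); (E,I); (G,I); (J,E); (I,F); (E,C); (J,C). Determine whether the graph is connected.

A breadth-first search from A visits A, F, I, H, D, K, B, E, G, C, J — all 11 vertices — so the graph is connected.

Yes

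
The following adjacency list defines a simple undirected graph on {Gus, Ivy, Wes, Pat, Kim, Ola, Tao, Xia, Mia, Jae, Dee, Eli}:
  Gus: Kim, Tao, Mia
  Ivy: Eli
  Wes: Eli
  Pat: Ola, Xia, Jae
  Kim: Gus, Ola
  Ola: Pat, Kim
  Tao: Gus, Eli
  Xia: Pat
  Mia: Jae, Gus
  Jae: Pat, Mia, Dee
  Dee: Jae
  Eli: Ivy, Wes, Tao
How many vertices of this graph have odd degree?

8

Degrees: Gus:3, Ivy:1, Wes:1, Pat:3, Kim:2, Ola:2, Tao:2, Xia:1, Mia:2, Jae:3, Dee:1, Eli:3
Odd-degree vertices: Gus, Ivy, Wes, Pat, Xia, Jae, Dee, Eli.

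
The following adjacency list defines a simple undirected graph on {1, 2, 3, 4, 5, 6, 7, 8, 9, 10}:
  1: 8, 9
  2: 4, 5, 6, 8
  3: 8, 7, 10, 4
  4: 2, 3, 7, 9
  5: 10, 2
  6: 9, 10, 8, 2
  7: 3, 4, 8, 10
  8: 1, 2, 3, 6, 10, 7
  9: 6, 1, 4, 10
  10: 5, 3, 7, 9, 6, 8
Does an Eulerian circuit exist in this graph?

Yes

Degrees: 1:2, 2:4, 3:4, 4:4, 5:2, 6:4, 7:4, 8:6, 9:4, 10:6
All degrees are even and the non-isolated vertices are connected — an Eulerian circuit exists.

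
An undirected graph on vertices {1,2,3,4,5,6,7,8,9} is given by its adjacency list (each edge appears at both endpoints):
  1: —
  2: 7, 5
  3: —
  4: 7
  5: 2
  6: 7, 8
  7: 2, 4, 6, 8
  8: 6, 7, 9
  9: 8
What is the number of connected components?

3

Component: {1}
Component: {3}
Component: {2, 4, 5, 6, 7, 8, 9}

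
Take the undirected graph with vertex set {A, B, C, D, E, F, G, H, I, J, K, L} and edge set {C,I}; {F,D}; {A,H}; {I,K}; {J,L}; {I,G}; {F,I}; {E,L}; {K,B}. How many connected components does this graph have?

3

Component: {A, H}
Component: {E, J, L}
Component: {B, C, D, F, G, I, K}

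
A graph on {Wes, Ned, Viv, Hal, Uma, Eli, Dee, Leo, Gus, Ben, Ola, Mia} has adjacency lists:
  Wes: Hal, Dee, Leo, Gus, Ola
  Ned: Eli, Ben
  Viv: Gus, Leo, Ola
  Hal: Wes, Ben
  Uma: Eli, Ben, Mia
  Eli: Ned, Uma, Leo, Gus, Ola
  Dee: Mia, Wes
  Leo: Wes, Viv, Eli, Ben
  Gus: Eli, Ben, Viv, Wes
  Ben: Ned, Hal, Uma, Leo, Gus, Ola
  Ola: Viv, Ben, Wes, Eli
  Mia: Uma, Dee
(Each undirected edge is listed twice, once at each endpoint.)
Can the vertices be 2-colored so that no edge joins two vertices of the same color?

Partition the vertices as {Ned, Hal, Uma, Dee, Leo, Gus, Ola} vs {Wes, Viv, Eli, Ben, Mia}. Each listed edge has one endpoint in each part, so the graph is bipartite.

Yes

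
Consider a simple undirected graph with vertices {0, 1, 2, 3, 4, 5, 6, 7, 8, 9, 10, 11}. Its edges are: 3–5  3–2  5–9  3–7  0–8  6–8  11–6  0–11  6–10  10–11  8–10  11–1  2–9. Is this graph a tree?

No

The graph has 12 vertices and 13 edges.
It splits into 3 components, so it cannot be a tree.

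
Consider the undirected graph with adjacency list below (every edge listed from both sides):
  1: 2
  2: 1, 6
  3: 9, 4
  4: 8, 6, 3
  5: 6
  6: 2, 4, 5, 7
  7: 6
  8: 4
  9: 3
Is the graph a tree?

|V| = 9, |E| = 8.
It is connected with exactly 8 edges, hence acyclic — it is a tree.

Yes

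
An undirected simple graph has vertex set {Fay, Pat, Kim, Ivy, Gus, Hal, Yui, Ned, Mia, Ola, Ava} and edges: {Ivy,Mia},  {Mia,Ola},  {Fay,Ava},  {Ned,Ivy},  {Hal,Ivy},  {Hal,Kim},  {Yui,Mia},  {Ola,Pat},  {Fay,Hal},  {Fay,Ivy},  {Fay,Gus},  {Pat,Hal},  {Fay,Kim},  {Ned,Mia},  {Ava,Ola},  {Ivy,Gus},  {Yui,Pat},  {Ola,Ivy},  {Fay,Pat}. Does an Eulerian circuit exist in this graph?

Degrees: Fay:6, Pat:4, Kim:2, Ivy:6, Gus:2, Hal:4, Yui:2, Ned:2, Mia:4, Ola:4, Ava:2
All degrees are even and the non-isolated vertices are connected — an Eulerian circuit exists.

Yes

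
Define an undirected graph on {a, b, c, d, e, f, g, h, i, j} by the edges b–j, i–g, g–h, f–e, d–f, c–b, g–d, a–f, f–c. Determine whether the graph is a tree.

|V| = 10, |E| = 9.
It is connected with exactly 9 edges, hence acyclic — it is a tree.

Yes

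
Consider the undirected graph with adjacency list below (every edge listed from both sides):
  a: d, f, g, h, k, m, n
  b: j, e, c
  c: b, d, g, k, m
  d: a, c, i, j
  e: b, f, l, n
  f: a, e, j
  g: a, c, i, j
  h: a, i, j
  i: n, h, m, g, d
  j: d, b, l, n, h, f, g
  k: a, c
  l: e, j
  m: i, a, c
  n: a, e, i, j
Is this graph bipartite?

Partition the vertices as {b, d, f, g, h, k, l, m, n} vs {a, c, e, i, j}. Each listed edge has one endpoint in each part, so the graph is bipartite.

Yes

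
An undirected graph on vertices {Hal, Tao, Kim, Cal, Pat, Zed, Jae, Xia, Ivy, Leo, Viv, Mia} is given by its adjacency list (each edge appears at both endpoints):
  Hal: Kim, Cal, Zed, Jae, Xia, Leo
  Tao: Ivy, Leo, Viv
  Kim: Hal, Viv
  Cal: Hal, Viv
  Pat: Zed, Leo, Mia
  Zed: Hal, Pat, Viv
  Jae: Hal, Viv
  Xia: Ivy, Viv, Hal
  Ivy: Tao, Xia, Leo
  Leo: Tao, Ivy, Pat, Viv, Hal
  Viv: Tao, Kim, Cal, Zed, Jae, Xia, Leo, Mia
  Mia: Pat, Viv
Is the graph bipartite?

No

Leo-Tao-Viv-Leo is an odd cycle (length 3), and a bipartite graph can contain only even cycles.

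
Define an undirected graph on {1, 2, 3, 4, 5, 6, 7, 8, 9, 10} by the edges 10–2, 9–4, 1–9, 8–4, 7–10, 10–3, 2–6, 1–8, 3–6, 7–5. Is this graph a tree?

|V| = 10, |E| = 10.
It splits into 2 components, so it cannot be a tree.

No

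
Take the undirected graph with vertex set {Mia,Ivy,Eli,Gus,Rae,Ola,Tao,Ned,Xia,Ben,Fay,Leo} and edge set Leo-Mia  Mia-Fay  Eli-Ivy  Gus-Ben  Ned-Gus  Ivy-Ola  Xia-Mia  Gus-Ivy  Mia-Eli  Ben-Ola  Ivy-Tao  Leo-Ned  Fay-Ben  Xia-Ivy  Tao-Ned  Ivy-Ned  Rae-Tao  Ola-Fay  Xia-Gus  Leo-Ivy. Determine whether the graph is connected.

Yes

Starting from Mia and exploring outward reaches every vertex (Mia, Leo, Eli, Fay, Xia, Ivy, Ned, Ola, Ben, Gus, Tao, Rae); the graph is connected.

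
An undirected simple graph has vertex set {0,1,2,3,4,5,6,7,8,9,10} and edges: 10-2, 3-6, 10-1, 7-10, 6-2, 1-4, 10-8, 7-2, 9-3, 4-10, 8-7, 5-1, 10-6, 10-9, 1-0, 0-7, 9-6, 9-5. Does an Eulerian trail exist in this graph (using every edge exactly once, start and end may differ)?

Degrees: 0:2, 1:4, 2:3, 3:2, 4:2, 5:2, 6:4, 7:4, 8:2, 9:4, 10:7
Odd-degree vertices: 2, 10 (2 total).
With 2 odd-degree vertices and all edges in one connected piece, an Eulerian trail exists (from 2 to 10).

Yes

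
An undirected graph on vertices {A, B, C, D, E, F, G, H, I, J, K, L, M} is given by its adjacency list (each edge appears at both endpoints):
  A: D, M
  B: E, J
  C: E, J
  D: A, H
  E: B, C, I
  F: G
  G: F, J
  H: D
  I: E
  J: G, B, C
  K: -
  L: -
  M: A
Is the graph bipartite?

Yes

Color {D, E, F, J, K, L, M} black and {A, B, C, G, H, I} white. No edge joins two same-colored vertices, so the graph is bipartite.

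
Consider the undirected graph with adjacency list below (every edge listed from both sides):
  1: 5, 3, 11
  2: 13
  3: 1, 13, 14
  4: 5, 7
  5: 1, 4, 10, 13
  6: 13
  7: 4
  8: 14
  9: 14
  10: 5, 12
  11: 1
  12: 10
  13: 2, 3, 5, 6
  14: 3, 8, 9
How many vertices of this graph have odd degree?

Degrees: 1:3, 2:1, 3:3, 4:2, 5:4, 6:1, 7:1, 8:1, 9:1, 10:2, 11:1, 12:1, 13:4, 14:3
Odd-degree vertices: 1, 2, 3, 6, 7, 8, 9, 11, 12, 14.

10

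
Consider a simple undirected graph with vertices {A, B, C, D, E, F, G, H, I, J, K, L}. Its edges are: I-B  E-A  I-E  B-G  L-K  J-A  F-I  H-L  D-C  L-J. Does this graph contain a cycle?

|V| = 12, |E| = 10, number of components = 2.
Since 10 = 12 - 2, the graph is a forest and contains no cycle.

No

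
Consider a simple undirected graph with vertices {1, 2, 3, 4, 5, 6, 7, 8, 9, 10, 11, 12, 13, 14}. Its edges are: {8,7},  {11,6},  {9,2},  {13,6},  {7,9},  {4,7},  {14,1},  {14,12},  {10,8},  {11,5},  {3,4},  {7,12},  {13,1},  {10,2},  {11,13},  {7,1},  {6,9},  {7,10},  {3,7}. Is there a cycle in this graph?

Yes

The graph has 14 vertices, 19 edges, and 1 connected component.
Since 19 > 14 - 1, a cycle must exist; for instance 1-7-12-14-1.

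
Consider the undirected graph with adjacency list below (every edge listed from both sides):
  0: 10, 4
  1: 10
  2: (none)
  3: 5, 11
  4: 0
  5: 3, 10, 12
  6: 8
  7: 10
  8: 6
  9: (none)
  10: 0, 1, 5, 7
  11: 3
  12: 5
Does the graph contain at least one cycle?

No

The graph has 13 vertices, 9 edges, and 4 connected components.
Since 9 = 13 - 4, the graph is a forest and contains no cycle.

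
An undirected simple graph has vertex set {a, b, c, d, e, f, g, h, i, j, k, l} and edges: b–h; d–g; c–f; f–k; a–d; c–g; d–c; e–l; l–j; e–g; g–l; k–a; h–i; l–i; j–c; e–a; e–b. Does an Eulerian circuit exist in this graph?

Degrees: a:3, b:2, c:4, d:3, e:4, f:2, g:4, h:2, i:2, j:2, k:2, l:4
Vertices with odd degree: a, d. An Eulerian circuit requires all degrees even.

No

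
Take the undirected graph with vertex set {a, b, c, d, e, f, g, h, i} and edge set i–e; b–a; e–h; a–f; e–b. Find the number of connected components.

Component: {c}
Component: {d}
Component: {g}
Component: {a, b, e, f, h, i}

4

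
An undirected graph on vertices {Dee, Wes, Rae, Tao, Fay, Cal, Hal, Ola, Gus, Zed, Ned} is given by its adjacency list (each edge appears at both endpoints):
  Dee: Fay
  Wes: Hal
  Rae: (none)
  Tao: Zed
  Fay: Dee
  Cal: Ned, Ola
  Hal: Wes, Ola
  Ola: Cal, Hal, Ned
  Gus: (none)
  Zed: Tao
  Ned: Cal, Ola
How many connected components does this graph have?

5

Component: {Rae}
Component: {Gus}
Component: {Dee, Fay}
Component: {Tao, Zed}
Component: {Wes, Cal, Hal, Ola, Ned}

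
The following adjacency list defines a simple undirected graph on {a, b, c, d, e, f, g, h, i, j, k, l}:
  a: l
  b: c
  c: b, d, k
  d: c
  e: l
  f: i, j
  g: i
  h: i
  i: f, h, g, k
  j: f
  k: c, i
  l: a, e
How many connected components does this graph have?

Component: {a, e, l}
Component: {b, c, d, f, g, h, i, j, k}

2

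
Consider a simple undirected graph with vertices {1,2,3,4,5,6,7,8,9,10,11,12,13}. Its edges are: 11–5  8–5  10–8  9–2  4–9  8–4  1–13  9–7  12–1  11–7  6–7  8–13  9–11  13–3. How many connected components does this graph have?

Component: {1, 2, 3, 4, 5, 6, 7, 8, 9, 10, 11, 12, 13}

1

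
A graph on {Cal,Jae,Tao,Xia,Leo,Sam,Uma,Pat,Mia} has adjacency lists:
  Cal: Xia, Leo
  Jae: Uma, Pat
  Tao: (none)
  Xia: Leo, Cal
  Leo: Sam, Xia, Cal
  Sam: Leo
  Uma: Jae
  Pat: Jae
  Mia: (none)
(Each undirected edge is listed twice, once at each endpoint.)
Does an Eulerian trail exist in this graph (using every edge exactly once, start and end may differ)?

Degrees: Cal:2, Jae:2, Tao:0, Xia:2, Leo:3, Sam:1, Uma:1, Pat:1, Mia:0
Odd-degree vertices: Leo, Sam, Uma, Pat (4 total).
With 4 odd-degree vertices (more than two), no single trail can use every edge.

No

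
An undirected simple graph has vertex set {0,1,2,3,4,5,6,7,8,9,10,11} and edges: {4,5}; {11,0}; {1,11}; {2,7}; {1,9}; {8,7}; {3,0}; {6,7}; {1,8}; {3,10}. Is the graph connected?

Component: {4, 5}
Component: {0, 1, 2, 3, 6, 7, 8, 9, 10, 11}
No edge joins these 2 groups, so the graph is disconnected.

No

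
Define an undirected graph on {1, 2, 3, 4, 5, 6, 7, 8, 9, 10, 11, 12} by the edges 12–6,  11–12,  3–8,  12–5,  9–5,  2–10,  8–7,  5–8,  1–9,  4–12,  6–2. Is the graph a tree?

Yes

The graph has 12 vertices and 11 edges.
It is connected with exactly 11 edges, hence acyclic — it is a tree.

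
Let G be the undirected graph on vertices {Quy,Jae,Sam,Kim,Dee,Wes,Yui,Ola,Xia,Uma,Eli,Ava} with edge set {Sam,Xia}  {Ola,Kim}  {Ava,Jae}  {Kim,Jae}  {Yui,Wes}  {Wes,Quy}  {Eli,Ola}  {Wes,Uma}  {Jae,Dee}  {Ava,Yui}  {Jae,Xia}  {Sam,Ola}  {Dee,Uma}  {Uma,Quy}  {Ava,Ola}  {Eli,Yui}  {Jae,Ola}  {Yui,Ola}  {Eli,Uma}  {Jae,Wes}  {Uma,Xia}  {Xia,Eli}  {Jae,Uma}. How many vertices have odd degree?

Degrees: Quy:2, Jae:7, Sam:2, Kim:2, Dee:2, Wes:4, Yui:4, Ola:6, Xia:4, Uma:6, Eli:4, Ava:3
Odd-degree vertices: Jae, Ava.

2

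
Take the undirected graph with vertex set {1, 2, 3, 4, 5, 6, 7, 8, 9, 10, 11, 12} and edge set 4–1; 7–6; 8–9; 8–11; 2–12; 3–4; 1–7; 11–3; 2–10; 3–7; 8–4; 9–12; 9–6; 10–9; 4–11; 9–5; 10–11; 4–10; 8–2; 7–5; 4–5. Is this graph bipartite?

4-11-8-4 is an odd cycle (length 3), and a bipartite graph can contain only even cycles.

No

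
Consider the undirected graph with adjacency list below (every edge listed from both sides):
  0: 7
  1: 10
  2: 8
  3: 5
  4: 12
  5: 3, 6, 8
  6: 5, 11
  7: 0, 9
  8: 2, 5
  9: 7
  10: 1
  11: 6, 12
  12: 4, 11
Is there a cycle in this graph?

The graph has 13 vertices, 10 edges, and 3 connected components.
A forest on 13 vertices with 3 components has exactly 10 edges, which matches — so no cycle.

No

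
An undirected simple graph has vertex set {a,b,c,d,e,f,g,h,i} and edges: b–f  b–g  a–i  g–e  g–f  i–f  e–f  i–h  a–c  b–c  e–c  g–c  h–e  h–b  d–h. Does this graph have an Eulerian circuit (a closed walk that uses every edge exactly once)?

Degrees: a:2, b:4, c:4, d:1, e:4, f:4, g:4, h:4, i:3
d, i have odd degree; an Eulerian circuit needs every degree to be even, so none exists.

No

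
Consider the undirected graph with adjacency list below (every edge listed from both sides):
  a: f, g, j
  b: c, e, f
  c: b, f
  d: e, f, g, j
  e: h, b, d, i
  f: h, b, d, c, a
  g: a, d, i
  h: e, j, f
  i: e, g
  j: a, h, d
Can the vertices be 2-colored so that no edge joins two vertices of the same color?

b-c-f-b is an odd cycle (length 3), and a bipartite graph can contain only even cycles.

No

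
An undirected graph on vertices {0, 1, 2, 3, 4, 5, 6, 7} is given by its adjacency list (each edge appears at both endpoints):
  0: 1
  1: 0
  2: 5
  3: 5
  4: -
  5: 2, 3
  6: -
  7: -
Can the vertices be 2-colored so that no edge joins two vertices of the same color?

Yes

Color {1, 4, 5, 6, 7} black and {0, 2, 3} white. No edge joins two same-colored vertices, so the graph is bipartite.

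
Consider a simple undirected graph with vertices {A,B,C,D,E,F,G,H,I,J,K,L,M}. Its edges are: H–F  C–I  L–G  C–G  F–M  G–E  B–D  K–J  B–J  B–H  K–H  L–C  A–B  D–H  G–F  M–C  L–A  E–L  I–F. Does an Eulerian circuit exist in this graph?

Degrees: A:2, B:4, C:4, D:2, E:2, F:4, G:4, H:4, I:2, J:2, K:2, L:4, M:2
All degrees are even and the non-isolated vertices are connected — an Eulerian circuit exists.

Yes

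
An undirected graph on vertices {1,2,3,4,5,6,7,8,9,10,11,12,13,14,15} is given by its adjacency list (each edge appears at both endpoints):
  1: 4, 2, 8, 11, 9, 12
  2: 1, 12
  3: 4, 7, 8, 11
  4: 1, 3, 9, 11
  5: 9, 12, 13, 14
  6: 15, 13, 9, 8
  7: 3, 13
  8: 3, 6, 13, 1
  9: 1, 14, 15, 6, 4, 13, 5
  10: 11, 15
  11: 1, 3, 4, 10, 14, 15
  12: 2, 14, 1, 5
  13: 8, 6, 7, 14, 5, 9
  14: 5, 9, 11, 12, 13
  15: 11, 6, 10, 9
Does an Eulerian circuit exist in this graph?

No

Degrees: 1:6, 2:2, 3:4, 4:4, 5:4, 6:4, 7:2, 8:4, 9:7, 10:2, 11:6, 12:4, 13:6, 14:5, 15:4
Vertices with odd degree: 9, 14. An Eulerian circuit requires all degrees even.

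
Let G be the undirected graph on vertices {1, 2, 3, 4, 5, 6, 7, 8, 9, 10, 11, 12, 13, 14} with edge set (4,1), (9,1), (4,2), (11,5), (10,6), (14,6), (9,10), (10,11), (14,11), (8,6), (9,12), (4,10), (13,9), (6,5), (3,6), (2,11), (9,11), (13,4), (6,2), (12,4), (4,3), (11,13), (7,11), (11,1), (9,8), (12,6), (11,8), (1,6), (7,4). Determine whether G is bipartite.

No

The cycle 13-9-11-13 has length 3, which is odd, so the graph is not bipartite.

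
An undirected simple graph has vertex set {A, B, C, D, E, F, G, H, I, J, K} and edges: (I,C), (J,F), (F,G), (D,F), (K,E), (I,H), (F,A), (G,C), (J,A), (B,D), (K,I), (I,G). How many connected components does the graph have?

1

Component: {A, B, C, D, E, F, G, H, I, J, K}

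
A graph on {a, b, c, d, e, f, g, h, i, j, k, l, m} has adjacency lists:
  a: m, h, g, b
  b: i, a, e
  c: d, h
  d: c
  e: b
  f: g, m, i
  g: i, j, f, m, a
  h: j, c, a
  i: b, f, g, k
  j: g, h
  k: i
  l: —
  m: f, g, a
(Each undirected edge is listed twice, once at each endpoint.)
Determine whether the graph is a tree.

The graph has 13 vertices and 16 edges.
It is not connected, so it is not a tree.

No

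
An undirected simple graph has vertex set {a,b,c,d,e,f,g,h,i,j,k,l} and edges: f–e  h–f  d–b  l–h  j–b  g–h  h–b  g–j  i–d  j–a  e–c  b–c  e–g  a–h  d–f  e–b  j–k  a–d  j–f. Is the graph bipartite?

No

The cycle b-c-e-b has length 3, which is odd, so the graph is not bipartite.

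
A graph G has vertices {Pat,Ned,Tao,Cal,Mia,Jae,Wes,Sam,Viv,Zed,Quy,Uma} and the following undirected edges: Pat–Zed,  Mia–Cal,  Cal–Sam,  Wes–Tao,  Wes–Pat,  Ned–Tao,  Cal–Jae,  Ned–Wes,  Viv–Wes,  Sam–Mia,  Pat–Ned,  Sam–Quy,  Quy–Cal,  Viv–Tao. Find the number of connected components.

Component: {Uma}
Component: {Cal, Mia, Jae, Sam, Quy}
Component: {Pat, Ned, Tao, Wes, Viv, Zed}

3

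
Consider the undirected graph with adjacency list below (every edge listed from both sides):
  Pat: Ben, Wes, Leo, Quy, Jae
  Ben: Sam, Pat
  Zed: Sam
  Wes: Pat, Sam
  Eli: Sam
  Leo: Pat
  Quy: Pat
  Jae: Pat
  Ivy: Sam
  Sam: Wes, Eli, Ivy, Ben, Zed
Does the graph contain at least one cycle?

Yes

|V| = 10, |E| = 10, number of components = 1.
One cycle is Pat-Ben-Sam-Wes-Pat.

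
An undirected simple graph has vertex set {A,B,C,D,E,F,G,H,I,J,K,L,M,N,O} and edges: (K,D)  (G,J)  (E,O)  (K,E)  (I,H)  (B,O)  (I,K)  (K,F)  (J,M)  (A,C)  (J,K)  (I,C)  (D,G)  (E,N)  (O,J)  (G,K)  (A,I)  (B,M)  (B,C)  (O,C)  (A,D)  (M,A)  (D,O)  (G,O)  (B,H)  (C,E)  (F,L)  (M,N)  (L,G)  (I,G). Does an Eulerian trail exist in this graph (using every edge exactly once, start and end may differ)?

Yes

Degrees: A:4, B:4, C:5, D:4, E:4, F:2, G:6, H:2, I:5, J:4, K:6, L:2, M:4, N:2, O:6
Odd-degree vertices: C, I (2 total).
The non-isolated vertices are connected and exactly 2 have odd degree, so an Eulerian trail exists (from C to I).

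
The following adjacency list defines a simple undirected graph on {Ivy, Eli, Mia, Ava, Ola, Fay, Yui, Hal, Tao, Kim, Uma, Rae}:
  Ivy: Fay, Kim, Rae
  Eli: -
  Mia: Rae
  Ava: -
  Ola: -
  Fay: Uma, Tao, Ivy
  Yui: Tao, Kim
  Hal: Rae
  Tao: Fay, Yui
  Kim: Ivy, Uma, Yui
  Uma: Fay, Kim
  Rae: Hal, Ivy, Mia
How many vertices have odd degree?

6

Degrees: Ivy:3, Eli:0, Mia:1, Ava:0, Ola:0, Fay:3, Yui:2, Hal:1, Tao:2, Kim:3, Uma:2, Rae:3
Odd-degree vertices: Ivy, Mia, Fay, Hal, Kim, Rae.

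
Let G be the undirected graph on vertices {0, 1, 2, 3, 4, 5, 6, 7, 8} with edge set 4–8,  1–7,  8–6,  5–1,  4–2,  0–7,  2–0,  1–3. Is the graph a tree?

Yes

|V| = 9, |E| = 8.
Connected and |E| = |V| - 1, which characterizes a tree.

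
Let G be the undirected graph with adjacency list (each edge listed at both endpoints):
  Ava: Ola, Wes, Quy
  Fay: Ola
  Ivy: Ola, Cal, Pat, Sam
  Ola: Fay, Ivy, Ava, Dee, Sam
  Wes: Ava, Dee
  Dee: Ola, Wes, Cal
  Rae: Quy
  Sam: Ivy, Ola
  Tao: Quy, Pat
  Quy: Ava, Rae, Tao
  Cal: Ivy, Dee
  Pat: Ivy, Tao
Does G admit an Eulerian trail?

No

Degrees: Ava:3, Fay:1, Ivy:4, Ola:5, Wes:2, Dee:3, Rae:1, Sam:2, Tao:2, Quy:3, Cal:2, Pat:2
Odd-degree vertices: Ava, Fay, Ola, Dee, Rae, Quy (6 total).
With 6 odd-degree vertices (more than two), no single trail can use every edge.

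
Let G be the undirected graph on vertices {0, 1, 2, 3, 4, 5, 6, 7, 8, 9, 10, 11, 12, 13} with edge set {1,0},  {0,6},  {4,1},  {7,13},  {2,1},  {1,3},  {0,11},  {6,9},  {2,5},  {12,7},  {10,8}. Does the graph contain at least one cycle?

No

The graph has 14 vertices, 11 edges, and 3 connected components.
Since 11 = 14 - 3, the graph is a forest and contains no cycle.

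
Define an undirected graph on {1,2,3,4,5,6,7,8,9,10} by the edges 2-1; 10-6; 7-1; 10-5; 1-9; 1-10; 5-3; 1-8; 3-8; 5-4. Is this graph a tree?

No

The graph has 10 vertices and 10 edges.
Connected but with 10 > 9 edges, so it has a cycle and is not a tree.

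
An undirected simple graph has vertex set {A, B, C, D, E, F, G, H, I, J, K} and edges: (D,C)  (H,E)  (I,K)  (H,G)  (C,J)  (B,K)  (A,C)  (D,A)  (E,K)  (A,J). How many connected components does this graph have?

Component: {F}
Component: {A, C, D, J}
Component: {B, E, G, H, I, K}

3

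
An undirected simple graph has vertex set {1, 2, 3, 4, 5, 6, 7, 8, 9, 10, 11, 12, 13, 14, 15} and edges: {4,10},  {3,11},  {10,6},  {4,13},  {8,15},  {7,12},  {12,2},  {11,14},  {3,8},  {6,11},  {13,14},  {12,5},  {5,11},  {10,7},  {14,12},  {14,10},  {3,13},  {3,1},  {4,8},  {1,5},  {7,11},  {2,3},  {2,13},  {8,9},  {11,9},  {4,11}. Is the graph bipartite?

No

The cycle 3-2-12-14-11-3 has length 5, which is odd, so the graph is not bipartite.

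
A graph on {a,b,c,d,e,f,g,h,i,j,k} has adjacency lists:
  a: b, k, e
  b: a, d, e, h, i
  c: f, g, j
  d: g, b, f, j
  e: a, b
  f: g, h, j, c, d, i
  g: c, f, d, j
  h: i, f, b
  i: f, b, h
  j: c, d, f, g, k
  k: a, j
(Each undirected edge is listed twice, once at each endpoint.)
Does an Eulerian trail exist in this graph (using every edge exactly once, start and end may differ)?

No

Degrees: a:3, b:5, c:3, d:4, e:2, f:6, g:4, h:3, i:3, j:5, k:2
Odd-degree vertices: a, b, c, h, i, j (6 total).
With 6 odd-degree vertices (more than two), no single trail can use every edge.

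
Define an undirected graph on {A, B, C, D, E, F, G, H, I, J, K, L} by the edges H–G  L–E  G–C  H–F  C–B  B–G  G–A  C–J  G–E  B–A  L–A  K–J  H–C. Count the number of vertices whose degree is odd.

Degrees: A:3, B:3, C:4, D:0, E:2, F:1, G:5, H:3, I:0, J:2, K:1, L:2
Odd-degree vertices: A, B, F, G, H, K.

6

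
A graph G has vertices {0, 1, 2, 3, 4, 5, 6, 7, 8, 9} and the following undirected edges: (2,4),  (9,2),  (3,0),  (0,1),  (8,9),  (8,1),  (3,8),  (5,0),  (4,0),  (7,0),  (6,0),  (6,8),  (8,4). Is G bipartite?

Partition the vertices as {1, 3, 4, 5, 6, 7, 9} vs {0, 2, 8}. Each listed edge has one endpoint in each part, so the graph is bipartite.

Yes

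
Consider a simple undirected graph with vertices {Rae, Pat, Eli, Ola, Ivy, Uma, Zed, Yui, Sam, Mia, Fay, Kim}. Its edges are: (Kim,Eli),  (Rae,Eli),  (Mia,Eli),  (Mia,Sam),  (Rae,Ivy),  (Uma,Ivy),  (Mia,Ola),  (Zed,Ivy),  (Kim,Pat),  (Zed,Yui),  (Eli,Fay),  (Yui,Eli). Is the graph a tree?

No

The graph has 12 vertices and 12 edges.
A tree on 12 vertices has exactly 11 edges; this graph has 12, so it contains a cycle and is not a tree.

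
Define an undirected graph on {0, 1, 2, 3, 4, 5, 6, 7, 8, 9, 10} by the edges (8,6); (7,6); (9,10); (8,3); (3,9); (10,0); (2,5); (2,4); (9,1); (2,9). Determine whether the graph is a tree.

Yes

The graph has 11 vertices and 10 edges.
It is connected with exactly 10 edges, hence acyclic — it is a tree.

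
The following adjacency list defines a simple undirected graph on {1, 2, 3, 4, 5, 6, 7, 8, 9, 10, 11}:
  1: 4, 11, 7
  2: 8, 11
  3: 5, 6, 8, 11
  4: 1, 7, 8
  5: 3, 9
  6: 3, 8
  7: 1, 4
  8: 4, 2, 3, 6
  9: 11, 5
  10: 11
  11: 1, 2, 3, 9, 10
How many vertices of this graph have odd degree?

4

Degrees: 1:3, 2:2, 3:4, 4:3, 5:2, 6:2, 7:2, 8:4, 9:2, 10:1, 11:5
Odd-degree vertices: 1, 4, 10, 11.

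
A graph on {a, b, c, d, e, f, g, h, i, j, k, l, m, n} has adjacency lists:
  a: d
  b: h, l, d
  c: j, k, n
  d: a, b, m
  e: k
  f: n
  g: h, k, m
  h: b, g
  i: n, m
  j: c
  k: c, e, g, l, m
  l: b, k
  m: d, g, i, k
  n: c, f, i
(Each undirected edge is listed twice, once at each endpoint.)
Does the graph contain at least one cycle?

Yes

|V| = 14, |E| = 17, number of components = 1.
Since 17 > 14 - 1, a cycle must exist; for instance b-l-k-g-h-b.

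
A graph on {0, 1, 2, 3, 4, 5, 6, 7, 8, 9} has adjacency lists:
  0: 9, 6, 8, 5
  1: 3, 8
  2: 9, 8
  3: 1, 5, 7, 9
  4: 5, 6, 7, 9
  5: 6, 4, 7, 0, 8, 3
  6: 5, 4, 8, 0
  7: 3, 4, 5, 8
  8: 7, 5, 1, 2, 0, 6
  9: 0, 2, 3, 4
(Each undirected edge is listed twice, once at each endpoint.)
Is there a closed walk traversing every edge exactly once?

Degrees: 0:4, 1:2, 2:2, 3:4, 4:4, 5:6, 6:4, 7:4, 8:6, 9:4
All degrees are even and the non-isolated vertices are connected — an Eulerian circuit exists.

Yes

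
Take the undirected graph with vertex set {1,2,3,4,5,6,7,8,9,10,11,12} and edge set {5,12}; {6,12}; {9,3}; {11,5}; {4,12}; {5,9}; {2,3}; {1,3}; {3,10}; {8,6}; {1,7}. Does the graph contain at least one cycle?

No

The graph has 12 vertices, 11 edges, and 1 connected component.
A forest on 12 vertices with 1 component has exactly 11 edges, which matches — so no cycle.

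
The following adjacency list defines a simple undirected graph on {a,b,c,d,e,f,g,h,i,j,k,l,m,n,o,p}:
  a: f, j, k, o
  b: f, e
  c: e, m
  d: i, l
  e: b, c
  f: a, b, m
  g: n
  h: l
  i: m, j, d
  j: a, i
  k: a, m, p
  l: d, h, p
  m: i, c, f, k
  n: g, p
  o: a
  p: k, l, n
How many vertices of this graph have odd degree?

Degrees: a:4, b:2, c:2, d:2, e:2, f:3, g:1, h:1, i:3, j:2, k:3, l:3, m:4, n:2, o:1, p:3
Odd-degree vertices: f, g, h, i, k, l, o, p.

8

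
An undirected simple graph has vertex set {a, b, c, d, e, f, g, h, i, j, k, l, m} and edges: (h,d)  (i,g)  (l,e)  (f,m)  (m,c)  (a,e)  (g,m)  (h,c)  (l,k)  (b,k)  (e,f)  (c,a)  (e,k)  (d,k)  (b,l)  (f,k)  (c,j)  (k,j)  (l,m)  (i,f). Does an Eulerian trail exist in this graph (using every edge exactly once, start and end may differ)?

Degrees: a:2, b:2, c:4, d:2, e:4, f:4, g:2, h:2, i:2, j:2, k:6, l:4, m:4
Odd-degree vertices: none (0 total).
The non-isolated vertices are connected and exactly 0 have odd degree, so an Eulerian trail exists.

Yes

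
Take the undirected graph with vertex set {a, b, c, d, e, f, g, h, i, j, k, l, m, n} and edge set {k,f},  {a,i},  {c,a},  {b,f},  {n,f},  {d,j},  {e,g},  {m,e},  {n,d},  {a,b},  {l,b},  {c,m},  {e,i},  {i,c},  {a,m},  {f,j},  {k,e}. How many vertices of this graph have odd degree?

6

Degrees: a:4, b:3, c:3, d:2, e:4, f:4, g:1, h:0, i:3, j:2, k:2, l:1, m:3, n:2
Odd-degree vertices: b, c, g, i, l, m.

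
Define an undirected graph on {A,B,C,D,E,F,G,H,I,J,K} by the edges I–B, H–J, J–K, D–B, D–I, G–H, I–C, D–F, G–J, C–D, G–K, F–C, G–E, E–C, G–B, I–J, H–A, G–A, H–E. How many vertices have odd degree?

2

Degrees: A:2, B:3, C:4, D:4, E:3, F:2, G:6, H:4, I:4, J:4, K:2
Odd-degree vertices: B, E.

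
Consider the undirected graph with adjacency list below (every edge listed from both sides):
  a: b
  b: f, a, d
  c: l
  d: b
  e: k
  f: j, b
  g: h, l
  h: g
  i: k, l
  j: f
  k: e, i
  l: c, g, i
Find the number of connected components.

Component: {a, b, d, f, j}
Component: {c, e, g, h, i, k, l}

2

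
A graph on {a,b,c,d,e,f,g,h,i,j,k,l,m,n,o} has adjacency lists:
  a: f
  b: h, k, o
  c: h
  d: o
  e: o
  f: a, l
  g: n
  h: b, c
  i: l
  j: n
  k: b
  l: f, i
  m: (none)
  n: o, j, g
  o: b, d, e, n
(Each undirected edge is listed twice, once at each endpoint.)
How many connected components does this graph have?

3

Component: {m}
Component: {a, f, i, l}
Component: {b, c, d, e, g, h, j, k, n, o}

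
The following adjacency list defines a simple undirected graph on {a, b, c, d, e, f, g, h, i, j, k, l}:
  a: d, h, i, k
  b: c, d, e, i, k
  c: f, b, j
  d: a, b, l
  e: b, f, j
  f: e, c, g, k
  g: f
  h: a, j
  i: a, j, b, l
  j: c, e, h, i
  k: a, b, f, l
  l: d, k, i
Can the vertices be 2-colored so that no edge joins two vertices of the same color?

Yes

A valid 2-coloring puts {c, d, e, g, h, i, k} on one side and {a, b, f, j, l} on the other; every edge crosses between the two sides.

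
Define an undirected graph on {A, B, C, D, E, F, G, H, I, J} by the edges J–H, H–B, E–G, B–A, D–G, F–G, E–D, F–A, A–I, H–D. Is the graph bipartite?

G-E-D-G is an odd cycle (length 3), and a bipartite graph can contain only even cycles.

No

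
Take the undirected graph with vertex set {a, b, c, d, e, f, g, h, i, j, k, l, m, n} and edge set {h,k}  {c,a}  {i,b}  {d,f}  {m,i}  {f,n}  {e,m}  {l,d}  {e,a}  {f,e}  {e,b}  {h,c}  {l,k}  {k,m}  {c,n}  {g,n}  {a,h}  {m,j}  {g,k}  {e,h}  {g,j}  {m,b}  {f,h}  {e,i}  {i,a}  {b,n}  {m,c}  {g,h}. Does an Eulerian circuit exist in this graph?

Yes

Degrees: a:4, b:4, c:4, d:2, e:6, f:4, g:4, h:6, i:4, j:2, k:4, l:2, m:6, n:4
All degrees are even and the non-isolated vertices are connected — an Eulerian circuit exists.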